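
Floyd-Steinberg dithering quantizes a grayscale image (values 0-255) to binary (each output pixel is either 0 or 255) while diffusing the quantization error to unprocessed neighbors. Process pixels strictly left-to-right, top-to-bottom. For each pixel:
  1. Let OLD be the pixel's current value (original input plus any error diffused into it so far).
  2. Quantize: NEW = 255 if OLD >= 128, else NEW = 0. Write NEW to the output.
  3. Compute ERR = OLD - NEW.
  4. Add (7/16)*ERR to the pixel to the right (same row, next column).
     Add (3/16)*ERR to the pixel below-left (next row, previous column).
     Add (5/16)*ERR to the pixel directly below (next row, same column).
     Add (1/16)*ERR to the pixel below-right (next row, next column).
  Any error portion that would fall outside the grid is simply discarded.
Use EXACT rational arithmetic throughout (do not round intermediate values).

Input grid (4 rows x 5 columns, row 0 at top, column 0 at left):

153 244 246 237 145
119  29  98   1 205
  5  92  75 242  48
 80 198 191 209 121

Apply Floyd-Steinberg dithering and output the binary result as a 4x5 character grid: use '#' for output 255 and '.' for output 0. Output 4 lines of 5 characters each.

(0,0): OLD=153 → NEW=255, ERR=-102
(0,1): OLD=1595/8 → NEW=255, ERR=-445/8
(0,2): OLD=28373/128 → NEW=255, ERR=-4267/128
(0,3): OLD=455507/2048 → NEW=255, ERR=-66733/2048
(0,4): OLD=4284229/32768 → NEW=255, ERR=-4071611/32768
(1,0): OLD=9817/128 → NEW=0, ERR=9817/128
(1,1): OLD=33327/1024 → NEW=0, ERR=33327/1024
(1,2): OLD=3022363/32768 → NEW=0, ERR=3022363/32768
(1,3): OLD=758751/131072 → NEW=0, ERR=758751/131072
(1,4): OLD=349524285/2097152 → NEW=255, ERR=-185249475/2097152
(2,0): OLD=574581/16384 → NEW=0, ERR=574581/16384
(2,1): OLD=73191191/524288 → NEW=255, ERR=-60502249/524288
(2,2): OLD=473587333/8388608 → NEW=0, ERR=473587333/8388608
(2,3): OLD=34589333055/134217728 → NEW=255, ERR=363812415/134217728
(2,4): OLD=47123031033/2147483648 → NEW=0, ERR=47123031033/2147483648
(3,0): OLD=581514853/8388608 → NEW=0, ERR=581514853/8388608
(3,1): OLD=13760240833/67108864 → NEW=255, ERR=-3352519487/67108864
(3,2): OLD=386723952091/2147483648 → NEW=255, ERR=-160884378149/2147483648
(3,3): OLD=793338389427/4294967296 → NEW=255, ERR=-301878271053/4294967296
(3,4): OLD=6684781095295/68719476736 → NEW=0, ERR=6684781095295/68719476736
Row 0: #####
Row 1: ....#
Row 2: .#.#.
Row 3: .###.

Answer: #####
....#
.#.#.
.###.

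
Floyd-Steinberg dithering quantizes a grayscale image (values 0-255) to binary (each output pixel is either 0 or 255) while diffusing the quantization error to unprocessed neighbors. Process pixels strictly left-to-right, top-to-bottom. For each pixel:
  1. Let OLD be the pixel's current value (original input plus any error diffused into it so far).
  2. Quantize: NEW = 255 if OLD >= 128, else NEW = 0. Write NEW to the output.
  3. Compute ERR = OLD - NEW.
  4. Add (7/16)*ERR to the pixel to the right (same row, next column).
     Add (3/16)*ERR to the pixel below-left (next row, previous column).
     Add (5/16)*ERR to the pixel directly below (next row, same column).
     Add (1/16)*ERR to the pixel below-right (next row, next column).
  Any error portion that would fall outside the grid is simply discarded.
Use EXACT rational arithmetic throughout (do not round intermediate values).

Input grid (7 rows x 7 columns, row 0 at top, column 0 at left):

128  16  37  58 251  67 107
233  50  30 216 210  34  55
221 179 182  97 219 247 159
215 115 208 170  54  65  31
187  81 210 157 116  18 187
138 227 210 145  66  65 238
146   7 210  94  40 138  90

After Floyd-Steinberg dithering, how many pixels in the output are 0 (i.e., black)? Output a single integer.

(0,0): OLD=128 → NEW=255, ERR=-127
(0,1): OLD=-633/16 → NEW=0, ERR=-633/16
(0,2): OLD=5041/256 → NEW=0, ERR=5041/256
(0,3): OLD=272855/4096 → NEW=0, ERR=272855/4096
(0,4): OLD=18359521/65536 → NEW=255, ERR=1647841/65536
(0,5): OLD=81789479/1048576 → NEW=0, ERR=81789479/1048576
(0,6): OLD=2367688465/16777216 → NEW=255, ERR=-1910501615/16777216
(1,0): OLD=47589/256 → NEW=255, ERR=-17691/256
(1,1): OLD=6467/2048 → NEW=0, ERR=6467/2048
(1,2): OLD=3116415/65536 → NEW=0, ERR=3116415/65536
(1,3): OLD=69092435/262144 → NEW=255, ERR=2245715/262144
(1,4): OLD=4033141977/16777216 → NEW=255, ERR=-245048103/16777216
(1,5): OLD=4322484777/134217728 → NEW=0, ERR=4322484777/134217728
(1,6): OLD=82417982791/2147483648 → NEW=0, ERR=82417982791/2147483648
(2,0): OLD=6553489/32768 → NEW=255, ERR=-1802351/32768
(2,1): OLD=168317259/1048576 → NEW=255, ERR=-99069621/1048576
(2,2): OLD=2639538849/16777216 → NEW=255, ERR=-1638651231/16777216
(2,3): OLD=7674483673/134217728 → NEW=0, ERR=7674483673/134217728
(2,4): OLD=264167820457/1073741824 → NEW=255, ERR=-9636344663/1073741824
(2,5): OLD=8913633124963/34359738368 → NEW=255, ERR=151899841123/34359738368
(2,6): OLD=96174468022245/549755813888 → NEW=255, ERR=-44013264519195/549755813888
(3,0): OLD=3021516417/16777216 → NEW=255, ERR=-1256673663/16777216
(3,1): OLD=4154517357/134217728 → NEW=0, ERR=4154517357/134217728
(3,2): OLD=210277355287/1073741824 → NEW=255, ERR=-63526809833/1073741824
(3,3): OLD=662271681649/4294967296 → NEW=255, ERR=-432944978831/4294967296
(3,4): OLD=6320447332993/549755813888 → NEW=0, ERR=6320447332993/549755813888
(3,5): OLD=245583781519635/4398046511104 → NEW=0, ERR=245583781519635/4398046511104
(3,6): OLD=2159430139040973/70368744177664 → NEW=0, ERR=2159430139040973/70368744177664
(4,0): OLD=363776047727/2147483648 → NEW=255, ERR=-183832282513/2147483648
(4,1): OLD=1286659130915/34359738368 → NEW=0, ERR=1286659130915/34359738368
(4,2): OLD=104963922211053/549755813888 → NEW=255, ERR=-35223810330387/549755813888
(4,3): OLD=421885380543295/4398046511104 → NEW=0, ERR=421885380543295/4398046511104
(4,4): OLD=5831102783983885/35184372088832 → NEW=255, ERR=-3140912098668275/35184372088832
(4,5): OLD=3227439139128205/1125899906842624 → NEW=0, ERR=3227439139128205/1125899906842624
(4,6): OLD=3626908454439332843/18014398509481984 → NEW=255, ERR=-966763165478573077/18014398509481984
(5,0): OLD=65019697108249/549755813888 → NEW=0, ERR=65019697108249/549755813888
(5,1): OLD=1201025615478835/4398046511104 → NEW=255, ERR=79523755147315/4398046511104
(5,2): OLD=7677749330256085/35184372088832 → NEW=255, ERR=-1294265552396075/35184372088832
(5,3): OLD=38883119721949961/281474976710656 → NEW=255, ERR=-32892999339267319/281474976710656
(5,4): OLD=-116914640824129853/18014398509481984 → NEW=0, ERR=-116914640824129853/18014398509481984
(5,5): OLD=6833165302134367379/144115188075855872 → NEW=0, ERR=6833165302134367379/144115188075855872
(5,6): OLD=558365378898465219389/2305843009213693952 → NEW=255, ERR=-29624588451026738371/2305843009213693952
(6,0): OLD=13113195799710849/70368744177664 → NEW=255, ERR=-4830833965593471/70368744177664
(6,1): OLD=-19015710083991307/1125899906842624 → NEW=0, ERR=-19015710083991307/1125899906842624
(6,2): OLD=3068473317266410303/18014398509481984 → NEW=255, ERR=-1525198302651495617/18014398509481984
(6,3): OLD=2439049782917856289/144115188075855872 → NEW=0, ERR=2439049782917856289/144115188075855872
(6,4): OLD=13536095432588224099/288230376151711744 → NEW=0, ERR=13536095432588224099/288230376151711744
(6,5): OLD=6292137093360957349583/36893488147419103232 → NEW=255, ERR=-3115702384230913974577/36893488147419103232
(6,6): OLD=30696029483931369811385/590295810358705651712 → NEW=0, ERR=30696029483931369811385/590295810358705651712
Output grid:
  Row 0: #...#.#  (4 black, running=4)
  Row 1: #..##..  (4 black, running=8)
  Row 2: ###.###  (1 black, running=9)
  Row 3: #.##...  (4 black, running=13)
  Row 4: #.#.#.#  (3 black, running=16)
  Row 5: .###..#  (3 black, running=19)
  Row 6: #.#..#.  (4 black, running=23)

Answer: 23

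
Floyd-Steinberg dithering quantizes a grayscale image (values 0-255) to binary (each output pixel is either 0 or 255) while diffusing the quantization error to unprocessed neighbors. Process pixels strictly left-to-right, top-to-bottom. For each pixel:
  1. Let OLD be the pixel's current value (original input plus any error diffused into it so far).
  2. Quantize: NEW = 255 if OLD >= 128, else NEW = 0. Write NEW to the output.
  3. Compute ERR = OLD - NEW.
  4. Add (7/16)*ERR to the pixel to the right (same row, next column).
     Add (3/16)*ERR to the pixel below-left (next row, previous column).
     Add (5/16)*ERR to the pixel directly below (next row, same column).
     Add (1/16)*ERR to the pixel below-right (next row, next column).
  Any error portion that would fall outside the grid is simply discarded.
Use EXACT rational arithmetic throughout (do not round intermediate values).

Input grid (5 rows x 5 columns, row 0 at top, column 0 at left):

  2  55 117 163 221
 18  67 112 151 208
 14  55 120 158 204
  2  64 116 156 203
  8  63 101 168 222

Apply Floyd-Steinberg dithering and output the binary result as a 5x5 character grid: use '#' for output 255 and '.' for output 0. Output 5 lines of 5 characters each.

(0,0): OLD=2 → NEW=0, ERR=2
(0,1): OLD=447/8 → NEW=0, ERR=447/8
(0,2): OLD=18105/128 → NEW=255, ERR=-14535/128
(0,3): OLD=232079/2048 → NEW=0, ERR=232079/2048
(0,4): OLD=8866281/32768 → NEW=255, ERR=510441/32768
(1,0): OLD=3725/128 → NEW=0, ERR=3725/128
(1,1): OLD=77851/1024 → NEW=0, ERR=77851/1024
(1,2): OLD=4407799/32768 → NEW=255, ERR=-3948041/32768
(1,3): OLD=16976971/131072 → NEW=255, ERR=-16446389/131072
(1,4): OLD=346144769/2097152 → NEW=255, ERR=-188628991/2097152
(2,0): OLD=611929/16384 → NEW=0, ERR=611929/16384
(2,1): OLD=38968483/524288 → NEW=0, ERR=38968483/524288
(2,2): OLD=806072105/8388608 → NEW=0, ERR=806072105/8388608
(2,3): OLD=18311814891/134217728 → NEW=255, ERR=-15913705749/134217728
(2,4): OLD=249488344493/2147483648 → NEW=0, ERR=249488344493/2147483648
(3,0): OLD=231591305/8388608 → NEW=0, ERR=231591305/8388608
(3,1): OLD=8030038165/67108864 → NEW=0, ERR=8030038165/67108864
(3,2): OLD=388249220279/2147483648 → NEW=255, ERR=-159359109961/2147483648
(3,3): OLD=490791056015/4294967296 → NEW=0, ERR=490791056015/4294967296
(3,4): OLD=19371236030475/68719476736 → NEW=255, ERR=1847769462795/68719476736
(4,0): OLD=41943701287/1073741824 → NEW=0, ERR=41943701287/1073741824
(4,1): OLD=3617891485799/34359738368 → NEW=0, ERR=3617891485799/34359738368
(4,2): OLD=83992213691241/549755813888 → NEW=255, ERR=-56195518850199/549755813888
(4,3): OLD=1402031806586215/8796093022208 → NEW=255, ERR=-840971914076825/8796093022208
(4,4): OLD=27544631555252561/140737488355328 → NEW=255, ERR=-8343427975356079/140737488355328
Row 0: ..#.#
Row 1: ..###
Row 2: ...#.
Row 3: ..#.#
Row 4: ..###

Answer: ..#.#
..###
...#.
..#.#
..###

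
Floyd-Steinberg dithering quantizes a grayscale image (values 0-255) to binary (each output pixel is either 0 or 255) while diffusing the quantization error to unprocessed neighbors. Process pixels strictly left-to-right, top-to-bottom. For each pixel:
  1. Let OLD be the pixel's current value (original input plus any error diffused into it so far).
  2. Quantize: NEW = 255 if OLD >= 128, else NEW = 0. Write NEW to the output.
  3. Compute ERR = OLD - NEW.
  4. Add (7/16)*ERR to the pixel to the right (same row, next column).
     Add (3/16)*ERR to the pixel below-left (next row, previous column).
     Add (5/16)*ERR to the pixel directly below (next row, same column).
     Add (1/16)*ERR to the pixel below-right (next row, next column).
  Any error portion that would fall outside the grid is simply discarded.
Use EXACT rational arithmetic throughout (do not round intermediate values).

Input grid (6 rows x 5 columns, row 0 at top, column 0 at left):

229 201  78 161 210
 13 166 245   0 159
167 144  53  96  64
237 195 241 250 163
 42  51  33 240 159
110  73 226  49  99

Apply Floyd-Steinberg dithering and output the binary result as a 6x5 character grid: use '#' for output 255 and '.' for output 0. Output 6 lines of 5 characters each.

(0,0): OLD=229 → NEW=255, ERR=-26
(0,1): OLD=1517/8 → NEW=255, ERR=-523/8
(0,2): OLD=6323/128 → NEW=0, ERR=6323/128
(0,3): OLD=373989/2048 → NEW=255, ERR=-148251/2048
(0,4): OLD=5843523/32768 → NEW=255, ERR=-2512317/32768
(1,0): OLD=-945/128 → NEW=0, ERR=-945/128
(1,1): OLD=153577/1024 → NEW=255, ERR=-107543/1024
(1,2): OLD=6449757/32768 → NEW=255, ERR=-1906083/32768
(1,3): OLD=-7780231/131072 → NEW=0, ERR=-7780231/131072
(1,4): OLD=219251147/2097152 → NEW=0, ERR=219251147/2097152
(2,0): OLD=2375699/16384 → NEW=255, ERR=-1802221/16384
(2,1): OLD=27099329/524288 → NEW=0, ERR=27099329/524288
(2,2): OLD=333380099/8388608 → NEW=0, ERR=333380099/8388608
(2,3): OLD=14871945177/134217728 → NEW=0, ERR=14871945177/134217728
(2,4): OLD=303735980207/2147483648 → NEW=255, ERR=-243872350033/2147483648
(3,0): OLD=1781042723/8388608 → NEW=255, ERR=-358052317/8388608
(3,1): OLD=12955720103/67108864 → NEW=255, ERR=-4157040217/67108864
(3,2): OLD=537568667805/2147483648 → NEW=255, ERR=-10039662435/2147483648
(3,3): OLD=1132892603045/4294967296 → NEW=255, ERR=37675942565/4294967296
(3,4): OLD=9502185051257/68719476736 → NEW=255, ERR=-8021281516423/68719476736
(4,0): OLD=18303943277/1073741824 → NEW=0, ERR=18303943277/1073741824
(4,1): OLD=1221695047469/34359738368 → NEW=0, ERR=1221695047469/34359738368
(4,2): OLD=24666452226243/549755813888 → NEW=0, ERR=24666452226243/549755813888
(4,3): OLD=2112759184177709/8796093022208 → NEW=255, ERR=-130244536485331/8796093022208
(4,4): OLD=16409089052962235/140737488355328 → NEW=0, ERR=16409089052962235/140737488355328
(5,0): OLD=67066855594407/549755813888 → NEW=0, ERR=67066855594407/549755813888
(5,1): OLD=646344679608053/4398046511104 → NEW=255, ERR=-475157180723467/4398046511104
(5,2): OLD=27049808338971101/140737488355328 → NEW=255, ERR=-8838251191637539/140737488355328
(5,3): OLD=23398187134773203/562949953421312 → NEW=0, ERR=23398187134773203/562949953421312
(5,4): OLD=1375346166886954145/9007199254740992 → NEW=255, ERR=-921489643071998815/9007199254740992
Row 0: ##.##
Row 1: .##..
Row 2: #...#
Row 3: #####
Row 4: ...#.
Row 5: .##.#

Answer: ##.##
.##..
#...#
#####
...#.
.##.#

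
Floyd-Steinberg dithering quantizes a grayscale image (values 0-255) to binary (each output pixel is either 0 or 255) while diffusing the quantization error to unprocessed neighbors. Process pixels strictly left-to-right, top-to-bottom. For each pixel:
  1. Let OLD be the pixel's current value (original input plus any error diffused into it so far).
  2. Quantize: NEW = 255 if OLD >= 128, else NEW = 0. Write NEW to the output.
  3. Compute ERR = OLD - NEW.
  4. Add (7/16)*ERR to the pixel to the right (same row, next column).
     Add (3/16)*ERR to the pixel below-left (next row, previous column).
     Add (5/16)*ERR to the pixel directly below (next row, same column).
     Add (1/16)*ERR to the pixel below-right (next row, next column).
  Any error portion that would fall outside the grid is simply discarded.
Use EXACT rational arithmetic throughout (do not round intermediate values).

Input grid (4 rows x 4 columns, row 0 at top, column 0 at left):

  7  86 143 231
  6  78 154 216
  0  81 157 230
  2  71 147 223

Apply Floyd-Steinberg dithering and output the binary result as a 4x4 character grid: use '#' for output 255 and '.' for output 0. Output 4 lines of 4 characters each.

(0,0): OLD=7 → NEW=0, ERR=7
(0,1): OLD=1425/16 → NEW=0, ERR=1425/16
(0,2): OLD=46583/256 → NEW=255, ERR=-18697/256
(0,3): OLD=815297/4096 → NEW=255, ERR=-229183/4096
(1,0): OLD=6371/256 → NEW=0, ERR=6371/256
(1,1): OLD=211893/2048 → NEW=0, ERR=211893/2048
(1,2): OLD=11240537/65536 → NEW=255, ERR=-5471143/65536
(1,3): OLD=165073343/1048576 → NEW=255, ERR=-102313537/1048576
(2,0): OLD=890519/32768 → NEW=0, ERR=890519/32768
(2,1): OLD=116522349/1048576 → NEW=0, ERR=116522349/1048576
(2,2): OLD=351692065/2097152 → NEW=255, ERR=-183081695/2097152
(2,3): OLD=5237735549/33554432 → NEW=255, ERR=-3318644611/33554432
(3,0): OLD=525604519/16777216 → NEW=0, ERR=525604519/16777216
(3,1): OLD=28121921977/268435456 → NEW=0, ERR=28121921977/268435456
(3,2): OLD=661223612231/4294967296 → NEW=255, ERR=-433993048249/4294967296
(3,3): OLD=9787608111985/68719476736 → NEW=255, ERR=-7735858455695/68719476736
Row 0: ..##
Row 1: ..##
Row 2: ..##
Row 3: ..##

Answer: ..##
..##
..##
..##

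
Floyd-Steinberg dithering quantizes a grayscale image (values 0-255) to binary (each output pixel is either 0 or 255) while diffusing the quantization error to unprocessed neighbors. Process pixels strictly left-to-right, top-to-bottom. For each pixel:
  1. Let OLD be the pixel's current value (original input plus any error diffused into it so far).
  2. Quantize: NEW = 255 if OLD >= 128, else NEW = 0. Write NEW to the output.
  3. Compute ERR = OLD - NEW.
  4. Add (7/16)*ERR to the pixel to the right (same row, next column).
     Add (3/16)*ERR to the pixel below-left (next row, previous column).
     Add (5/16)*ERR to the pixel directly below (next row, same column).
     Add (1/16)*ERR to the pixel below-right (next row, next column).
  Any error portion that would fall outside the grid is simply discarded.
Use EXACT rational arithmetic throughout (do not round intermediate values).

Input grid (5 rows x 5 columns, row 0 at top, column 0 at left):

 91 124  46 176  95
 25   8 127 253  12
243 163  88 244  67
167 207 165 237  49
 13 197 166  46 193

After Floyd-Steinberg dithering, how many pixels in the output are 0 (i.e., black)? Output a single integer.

(0,0): OLD=91 → NEW=0, ERR=91
(0,1): OLD=2621/16 → NEW=255, ERR=-1459/16
(0,2): OLD=1563/256 → NEW=0, ERR=1563/256
(0,3): OLD=731837/4096 → NEW=255, ERR=-312643/4096
(0,4): OLD=4037419/65536 → NEW=0, ERR=4037419/65536
(1,0): OLD=9303/256 → NEW=0, ERR=9303/256
(1,1): OLD=4577/2048 → NEW=0, ERR=4577/2048
(1,2): OLD=7200757/65536 → NEW=0, ERR=7200757/65536
(1,3): OLD=75798993/262144 → NEW=255, ERR=8952273/262144
(1,4): OLD=173736787/4194304 → NEW=0, ERR=173736787/4194304
(2,0): OLD=8348475/32768 → NEW=255, ERR=-7365/32768
(2,1): OLD=195530937/1048576 → NEW=255, ERR=-71855943/1048576
(2,2): OLD=1659234667/16777216 → NEW=0, ERR=1659234667/16777216
(2,3): OLD=83905856529/268435456 → NEW=255, ERR=15454815249/268435456
(2,4): OLD=460709414967/4294967296 → NEW=0, ERR=460709414967/4294967296
(3,0): OLD=2585048843/16777216 → NEW=255, ERR=-1693141237/16777216
(3,1): OLD=21469804207/134217728 → NEW=255, ERR=-12755716433/134217728
(3,2): OLD=690797671477/4294967296 → NEW=255, ERR=-404418989003/4294967296
(3,3): OLD=2062357575373/8589934592 → NEW=255, ERR=-128075745587/8589934592
(3,4): OLD=10939626738657/137438953472 → NEW=0, ERR=10939626738657/137438953472
(4,0): OLD=-78075511355/2147483648 → NEW=0, ERR=-78075511355/2147483648
(4,1): OLD=8757064005061/68719476736 → NEW=0, ERR=8757064005061/68719476736
(4,2): OLD=201860114418219/1099511627776 → NEW=255, ERR=-78515350664661/1099511627776
(4,3): OLD=336684406757829/17592186044416 → NEW=0, ERR=336684406757829/17592186044416
(4,4): OLD=63420523338239715/281474976710656 → NEW=255, ERR=-8355595722977565/281474976710656
Output grid:
  Row 0: .#.#.  (3 black, running=3)
  Row 1: ...#.  (4 black, running=7)
  Row 2: ##.#.  (2 black, running=9)
  Row 3: ####.  (1 black, running=10)
  Row 4: ..#.#  (3 black, running=13)

Answer: 13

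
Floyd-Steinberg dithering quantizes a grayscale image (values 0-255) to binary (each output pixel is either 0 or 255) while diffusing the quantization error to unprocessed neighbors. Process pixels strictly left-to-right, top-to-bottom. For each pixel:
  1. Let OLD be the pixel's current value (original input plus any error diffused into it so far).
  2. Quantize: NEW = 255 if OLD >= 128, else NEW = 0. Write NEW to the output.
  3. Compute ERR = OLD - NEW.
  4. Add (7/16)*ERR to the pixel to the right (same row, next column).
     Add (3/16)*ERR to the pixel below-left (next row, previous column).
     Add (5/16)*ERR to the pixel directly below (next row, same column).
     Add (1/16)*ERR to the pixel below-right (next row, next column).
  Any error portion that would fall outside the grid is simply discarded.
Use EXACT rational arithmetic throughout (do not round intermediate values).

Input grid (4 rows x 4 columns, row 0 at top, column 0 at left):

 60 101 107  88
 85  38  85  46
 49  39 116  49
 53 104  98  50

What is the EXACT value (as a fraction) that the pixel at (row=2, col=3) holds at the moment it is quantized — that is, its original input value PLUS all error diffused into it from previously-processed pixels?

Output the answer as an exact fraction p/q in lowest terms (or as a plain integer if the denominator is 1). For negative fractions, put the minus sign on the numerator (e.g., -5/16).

Answer: 344653001/8388608

Derivation:
(0,0): OLD=60 → NEW=0, ERR=60
(0,1): OLD=509/4 → NEW=0, ERR=509/4
(0,2): OLD=10411/64 → NEW=255, ERR=-5909/64
(0,3): OLD=48749/1024 → NEW=0, ERR=48749/1024
(1,0): OLD=8167/64 → NEW=0, ERR=8167/64
(1,1): OLD=61457/512 → NEW=0, ERR=61457/512
(1,2): OLD=2056869/16384 → NEW=0, ERR=2056869/16384
(1,3): OLD=28843923/262144 → NEW=0, ERR=28843923/262144
(2,0): OLD=912459/8192 → NEW=0, ERR=912459/8192
(2,1): OLD=41092521/262144 → NEW=255, ERR=-25754199/262144
(2,2): OLD=73600893/524288 → NEW=255, ERR=-60092547/524288
(2,3): OLD=344653001/8388608 → NEW=0, ERR=344653001/8388608
Target (2,3): original=49, with diffused error = 344653001/8388608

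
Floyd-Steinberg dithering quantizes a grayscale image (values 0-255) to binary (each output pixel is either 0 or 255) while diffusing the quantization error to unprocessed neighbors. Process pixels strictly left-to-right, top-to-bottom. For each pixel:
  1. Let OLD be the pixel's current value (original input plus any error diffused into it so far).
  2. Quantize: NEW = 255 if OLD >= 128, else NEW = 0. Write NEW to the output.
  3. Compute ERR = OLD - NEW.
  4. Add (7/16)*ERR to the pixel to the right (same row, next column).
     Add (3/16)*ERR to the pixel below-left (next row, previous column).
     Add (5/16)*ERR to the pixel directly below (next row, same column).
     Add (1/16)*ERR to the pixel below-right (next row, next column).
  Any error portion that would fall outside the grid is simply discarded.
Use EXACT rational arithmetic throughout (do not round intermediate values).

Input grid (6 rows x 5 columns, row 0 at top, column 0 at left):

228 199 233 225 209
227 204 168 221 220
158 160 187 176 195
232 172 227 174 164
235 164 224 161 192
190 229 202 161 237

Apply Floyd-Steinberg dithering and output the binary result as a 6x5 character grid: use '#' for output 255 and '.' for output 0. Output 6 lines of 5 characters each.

(0,0): OLD=228 → NEW=255, ERR=-27
(0,1): OLD=2995/16 → NEW=255, ERR=-1085/16
(0,2): OLD=52053/256 → NEW=255, ERR=-13227/256
(0,3): OLD=829011/4096 → NEW=255, ERR=-215469/4096
(0,4): OLD=12188741/65536 → NEW=255, ERR=-4522939/65536
(1,0): OLD=52697/256 → NEW=255, ERR=-12583/256
(1,1): OLD=307055/2048 → NEW=255, ERR=-215185/2048
(1,2): OLD=6015131/65536 → NEW=0, ERR=6015131/65536
(1,3): OLD=59912191/262144 → NEW=255, ERR=-6934529/262144
(1,4): OLD=769956381/4194304 → NEW=255, ERR=-299591139/4194304
(2,0): OLD=4028469/32768 → NEW=0, ERR=4028469/32768
(2,1): OLD=204565271/1048576 → NEW=255, ERR=-62821609/1048576
(2,2): OLD=2985409541/16777216 → NEW=255, ERR=-1292780539/16777216
(2,3): OLD=33920907071/268435456 → NEW=0, ERR=33920907071/268435456
(2,4): OLD=971994850041/4294967296 → NEW=255, ERR=-123221810439/4294967296
(3,0): OLD=4348404325/16777216 → NEW=255, ERR=70214245/16777216
(3,1): OLD=19910451969/134217728 → NEW=255, ERR=-14315068671/134217728
(3,2): OLD=756804560987/4294967296 → NEW=255, ERR=-338412099493/4294967296
(3,3): OLD=1450169946499/8589934592 → NEW=255, ERR=-740263374461/8589934592
(3,4): OLD=17211395670063/137438953472 → NEW=0, ERR=17211395670063/137438953472
(4,0): OLD=464522021067/2147483648 → NEW=255, ERR=-83086309173/2147483648
(4,1): OLD=6819113417163/68719476736 → NEW=0, ERR=6819113417163/68719476736
(4,2): OLD=241855794435909/1099511627776 → NEW=255, ERR=-38519670646971/1099511627776
(4,3): OLD=2415375697578443/17592186044416 → NEW=255, ERR=-2070631743747637/17592186044416
(4,4): OLD=49048007160156685/281474976710656 → NEW=255, ERR=-22728111901060595/281474976710656
(5,0): OLD=216070740061249/1099511627776 → NEW=255, ERR=-64304725021631/1099511627776
(5,1): OLD=1982953700077699/8796093022208 → NEW=255, ERR=-260050020585341/8796093022208
(5,2): OLD=45669469159150875/281474976710656 → NEW=255, ERR=-26106649902066405/281474976710656
(5,3): OLD=74659269950891925/1125899906842624 → NEW=0, ERR=74659269950891925/1125899906842624
(5,4): OLD=4204944666782413015/18014398509481984 → NEW=255, ERR=-388726953135492905/18014398509481984
Row 0: #####
Row 1: ##.##
Row 2: .##.#
Row 3: ####.
Row 4: #.###
Row 5: ###.#

Answer: #####
##.##
.##.#
####.
#.###
###.#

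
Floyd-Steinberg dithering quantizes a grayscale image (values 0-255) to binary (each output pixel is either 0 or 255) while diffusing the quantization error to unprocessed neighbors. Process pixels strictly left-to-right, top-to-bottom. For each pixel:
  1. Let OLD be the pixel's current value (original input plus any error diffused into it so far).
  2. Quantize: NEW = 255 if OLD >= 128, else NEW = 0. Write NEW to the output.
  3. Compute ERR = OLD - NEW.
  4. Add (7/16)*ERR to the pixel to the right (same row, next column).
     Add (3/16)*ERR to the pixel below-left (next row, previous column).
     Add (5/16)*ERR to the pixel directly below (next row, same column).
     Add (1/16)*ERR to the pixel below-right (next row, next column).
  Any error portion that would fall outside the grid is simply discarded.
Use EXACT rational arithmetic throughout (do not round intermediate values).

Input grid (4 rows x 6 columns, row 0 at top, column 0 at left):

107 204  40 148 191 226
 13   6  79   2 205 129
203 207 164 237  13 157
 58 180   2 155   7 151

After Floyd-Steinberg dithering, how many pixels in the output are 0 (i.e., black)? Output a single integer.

Answer: 13

Derivation:
(0,0): OLD=107 → NEW=0, ERR=107
(0,1): OLD=4013/16 → NEW=255, ERR=-67/16
(0,2): OLD=9771/256 → NEW=0, ERR=9771/256
(0,3): OLD=674605/4096 → NEW=255, ERR=-369875/4096
(0,4): OLD=9928251/65536 → NEW=255, ERR=-6783429/65536
(0,5): OLD=189494173/1048576 → NEW=255, ERR=-77892707/1048576
(1,0): OLD=11687/256 → NEW=0, ERR=11687/256
(1,1): OLD=78865/2048 → NEW=0, ERR=78865/2048
(1,2): OLD=5936357/65536 → NEW=0, ERR=5936357/65536
(1,3): OLD=-946815/262144 → NEW=0, ERR=-946815/262144
(1,4): OLD=2541778019/16777216 → NEW=255, ERR=-1736412061/16777216
(1,5): OLD=14505315013/268435456 → NEW=0, ERR=14505315013/268435456
(2,0): OLD=7355979/32768 → NEW=255, ERR=-999861/32768
(2,1): OLD=236476521/1048576 → NEW=255, ERR=-30910359/1048576
(2,2): OLD=3039016571/16777216 → NEW=255, ERR=-1239173509/16777216
(2,3): OLD=25476239459/134217728 → NEW=255, ERR=-8749281181/134217728
(2,4): OLD=-163021920087/4294967296 → NEW=0, ERR=-163021920087/4294967296
(2,5): OLD=10363708120367/68719476736 → NEW=255, ERR=-7159758447313/68719476736
(3,0): OLD=720369691/16777216 → NEW=0, ERR=720369691/16777216
(3,1): OLD=23329345919/134217728 → NEW=255, ERR=-10896174721/134217728
(3,2): OLD=-75874782803/1073741824 → NEW=0, ERR=-75874782803/1073741824
(3,3): OLD=6320845808071/68719476736 → NEW=0, ERR=6320845808071/68719476736
(3,4): OLD=6470920568679/549755813888 → NEW=0, ERR=6470920568679/549755813888
(3,5): OLD=1066249346670505/8796093022208 → NEW=0, ERR=1066249346670505/8796093022208
Output grid:
  Row 0: .#.###  (2 black, running=2)
  Row 1: ....#.  (5 black, running=7)
  Row 2: ####.#  (1 black, running=8)
  Row 3: .#....  (5 black, running=13)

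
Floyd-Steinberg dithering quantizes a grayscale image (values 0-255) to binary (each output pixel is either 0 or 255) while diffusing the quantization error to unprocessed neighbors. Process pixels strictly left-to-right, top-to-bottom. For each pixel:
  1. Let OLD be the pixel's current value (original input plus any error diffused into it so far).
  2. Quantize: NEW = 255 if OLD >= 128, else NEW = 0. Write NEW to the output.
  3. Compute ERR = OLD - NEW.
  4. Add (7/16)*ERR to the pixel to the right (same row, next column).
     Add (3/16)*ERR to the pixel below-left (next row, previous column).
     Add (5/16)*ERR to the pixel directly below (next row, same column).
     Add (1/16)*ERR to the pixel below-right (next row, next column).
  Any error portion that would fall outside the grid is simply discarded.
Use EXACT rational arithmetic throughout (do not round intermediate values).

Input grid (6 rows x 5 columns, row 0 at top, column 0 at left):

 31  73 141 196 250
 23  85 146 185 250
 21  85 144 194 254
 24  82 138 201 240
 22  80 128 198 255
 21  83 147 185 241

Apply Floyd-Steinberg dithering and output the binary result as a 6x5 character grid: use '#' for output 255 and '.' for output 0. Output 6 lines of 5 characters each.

(0,0): OLD=31 → NEW=0, ERR=31
(0,1): OLD=1385/16 → NEW=0, ERR=1385/16
(0,2): OLD=45791/256 → NEW=255, ERR=-19489/256
(0,3): OLD=666393/4096 → NEW=255, ERR=-378087/4096
(0,4): OLD=13737391/65536 → NEW=255, ERR=-2974289/65536
(1,0): OLD=12523/256 → NEW=0, ERR=12523/256
(1,1): OLD=248045/2048 → NEW=0, ERR=248045/2048
(1,2): OLD=10702065/65536 → NEW=255, ERR=-6009615/65536
(1,3): OLD=26940061/262144 → NEW=0, ERR=26940061/262144
(1,4): OLD=1153473079/4194304 → NEW=255, ERR=83925559/4194304
(2,0): OLD=1933183/32768 → NEW=0, ERR=1933183/32768
(2,1): OLD=141057765/1048576 → NEW=255, ERR=-126329115/1048576
(2,2): OLD=1501125871/16777216 → NEW=0, ERR=1501125871/16777216
(2,3): OLD=70673824349/268435456 → NEW=255, ERR=2222783069/268435456
(2,4): OLD=1160923976011/4294967296 → NEW=255, ERR=65707315531/4294967296
(3,0): OLD=332975119/16777216 → NEW=0, ERR=332975119/16777216
(3,1): OLD=9864685667/134217728 → NEW=0, ERR=9864685667/134217728
(3,2): OLD=825229251633/4294967296 → NEW=255, ERR=-269987408847/4294967296
(3,3): OLD=1585241972137/8589934592 → NEW=255, ERR=-605191348823/8589934592
(3,4): OLD=29477211605037/137438953472 → NEW=255, ERR=-5569721530323/137438953472
(4,0): OLD=90157702017/2147483648 → NEW=0, ERR=90157702017/2147483648
(4,1): OLD=7613395077761/68719476736 → NEW=0, ERR=7613395077761/68719476736
(4,2): OLD=162958387881647/1099511627776 → NEW=255, ERR=-117417077201233/1099511627776
(4,3): OLD=2071220739746433/17592186044416 → NEW=0, ERR=2071220739746433/17592186044416
(4,4): OLD=81470610577646087/281474976710656 → NEW=255, ERR=9694491516428807/281474976710656
(5,0): OLD=60355161739299/1099511627776 → NEW=0, ERR=60355161739299/1099511627776
(5,1): OLD=1092809345955753/8796093022208 → NEW=0, ERR=1092809345955753/8796093022208
(5,2): OLD=55445477602894449/281474976710656 → NEW=255, ERR=-16330641458322831/281474976710656
(5,3): OLD=220893450705191839/1125899906842624 → NEW=255, ERR=-66211025539677281/1125899906842624
(5,4): OLD=4204440819679765029/18014398509481984 → NEW=255, ERR=-389230800238140891/18014398509481984
Row 0: ..###
Row 1: ..#.#
Row 2: .#.##
Row 3: ..###
Row 4: ..#.#
Row 5: ..###

Answer: ..###
..#.#
.#.##
..###
..#.#
..###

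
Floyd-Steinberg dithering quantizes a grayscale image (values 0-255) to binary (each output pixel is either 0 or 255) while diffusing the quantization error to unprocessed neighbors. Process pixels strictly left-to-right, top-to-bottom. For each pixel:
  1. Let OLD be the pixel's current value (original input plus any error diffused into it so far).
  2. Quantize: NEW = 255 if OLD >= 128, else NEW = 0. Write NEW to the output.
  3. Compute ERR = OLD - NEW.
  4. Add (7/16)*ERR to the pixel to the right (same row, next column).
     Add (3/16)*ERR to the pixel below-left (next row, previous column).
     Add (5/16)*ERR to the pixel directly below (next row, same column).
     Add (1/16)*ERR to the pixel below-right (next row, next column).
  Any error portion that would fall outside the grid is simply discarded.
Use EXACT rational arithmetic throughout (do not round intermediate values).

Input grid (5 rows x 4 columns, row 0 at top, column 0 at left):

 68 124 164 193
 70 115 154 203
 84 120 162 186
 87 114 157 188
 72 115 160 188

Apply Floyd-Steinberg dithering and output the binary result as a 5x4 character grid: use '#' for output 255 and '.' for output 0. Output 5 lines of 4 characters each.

(0,0): OLD=68 → NEW=0, ERR=68
(0,1): OLD=615/4 → NEW=255, ERR=-405/4
(0,2): OLD=7661/64 → NEW=0, ERR=7661/64
(0,3): OLD=251259/1024 → NEW=255, ERR=-9861/1024
(1,0): OLD=4625/64 → NEW=0, ERR=4625/64
(1,1): OLD=72535/512 → NEW=255, ERR=-58025/512
(1,2): OLD=2190403/16384 → NEW=255, ERR=-1987517/16384
(1,3): OLD=40474949/262144 → NEW=255, ERR=-26371771/262144
(2,0): OLD=699053/8192 → NEW=0, ERR=699053/8192
(2,1): OLD=27181471/262144 → NEW=0, ERR=27181471/262144
(2,2): OLD=75240259/524288 → NEW=255, ERR=-58453181/524288
(2,3): OLD=823790567/8388608 → NEW=0, ERR=823790567/8388608
(3,0): OLD=558297341/4194304 → NEW=255, ERR=-511250179/4194304
(3,1): OLD=5201215715/67108864 → NEW=0, ERR=5201215715/67108864
(3,2): OLD=194305370717/1073741824 → NEW=255, ERR=-79498794403/1073741824
(3,3): OLD=3080837693963/17179869184 → NEW=255, ERR=-1300028947957/17179869184
(4,0): OLD=52013044153/1073741824 → NEW=0, ERR=52013044153/1073741824
(4,1): OLD=1193248546699/8589934592 → NEW=255, ERR=-997184774261/8589934592
(4,2): OLD=21091399098315/274877906944 → NEW=0, ERR=21091399098315/274877906944
(4,3): OLD=850118530572029/4398046511104 → NEW=255, ERR=-271383329759491/4398046511104
Row 0: .#.#
Row 1: .###
Row 2: ..#.
Row 3: #.##
Row 4: .#.#

Answer: .#.#
.###
..#.
#.##
.#.#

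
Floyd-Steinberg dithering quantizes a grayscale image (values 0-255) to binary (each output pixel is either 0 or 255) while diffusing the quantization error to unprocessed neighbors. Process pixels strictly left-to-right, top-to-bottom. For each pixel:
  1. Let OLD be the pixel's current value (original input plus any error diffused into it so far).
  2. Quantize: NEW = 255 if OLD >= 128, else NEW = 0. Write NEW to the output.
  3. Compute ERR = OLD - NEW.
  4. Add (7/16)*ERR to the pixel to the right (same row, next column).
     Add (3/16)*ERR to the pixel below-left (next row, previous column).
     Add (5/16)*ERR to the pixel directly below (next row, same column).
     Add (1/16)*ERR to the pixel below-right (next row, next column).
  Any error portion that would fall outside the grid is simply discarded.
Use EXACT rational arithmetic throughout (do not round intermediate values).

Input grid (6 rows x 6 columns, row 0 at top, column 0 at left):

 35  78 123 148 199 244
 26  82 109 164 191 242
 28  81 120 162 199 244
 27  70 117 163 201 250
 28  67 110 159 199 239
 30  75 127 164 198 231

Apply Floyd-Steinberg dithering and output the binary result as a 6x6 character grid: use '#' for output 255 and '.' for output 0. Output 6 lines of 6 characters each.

(0,0): OLD=35 → NEW=0, ERR=35
(0,1): OLD=1493/16 → NEW=0, ERR=1493/16
(0,2): OLD=41939/256 → NEW=255, ERR=-23341/256
(0,3): OLD=442821/4096 → NEW=0, ERR=442821/4096
(0,4): OLD=16141411/65536 → NEW=255, ERR=-570269/65536
(0,5): OLD=251860661/1048576 → NEW=255, ERR=-15526219/1048576
(1,0): OLD=13935/256 → NEW=0, ERR=13935/256
(1,1): OLD=245897/2048 → NEW=0, ERR=245897/2048
(1,2): OLD=10429373/65536 → NEW=255, ERR=-6282307/65536
(1,3): OLD=38932473/262144 → NEW=255, ERR=-27914247/262144
(1,4): OLD=2444011339/16777216 → NEW=255, ERR=-1834178741/16777216
(1,5): OLD=50734042781/268435456 → NEW=255, ERR=-17716998499/268435456
(2,0): OLD=2212595/32768 → NEW=0, ERR=2212595/32768
(2,1): OLD=139974945/1048576 → NEW=255, ERR=-127411935/1048576
(2,2): OLD=409726115/16777216 → NEW=0, ERR=409726115/16777216
(2,3): OLD=15155630411/134217728 → NEW=0, ERR=15155630411/134217728
(2,4): OLD=838407833953/4294967296 → NEW=255, ERR=-256808826527/4294967296
(2,5): OLD=13082980900279/68719476736 → NEW=255, ERR=-4440485667401/68719476736
(3,0): OLD=424764227/16777216 → NEW=0, ERR=424764227/16777216
(3,1): OLD=6966451847/134217728 → NEW=0, ERR=6966451847/134217728
(3,2): OLD=172783978949/1073741824 → NEW=255, ERR=-101020186171/1073741824
(3,3): OLD=10132073766799/68719476736 → NEW=255, ERR=-7391392800881/68719476736
(3,4): OLD=71577803611439/549755813888 → NEW=255, ERR=-68609928930001/549755813888
(3,5): OLD=1508262796550497/8796093022208 → NEW=255, ERR=-734740924112543/8796093022208
(4,0): OLD=98019466765/2147483648 → NEW=0, ERR=98019466765/2147483648
(4,1): OLD=2993803589801/34359738368 → NEW=0, ERR=2993803589801/34359738368
(4,2): OLD=111925714680875/1099511627776 → NEW=0, ERR=111925714680875/1099511627776
(4,3): OLD=2474221915538679/17592186044416 → NEW=255, ERR=-2011785525787401/17592186044416
(4,4): OLD=24652790954407783/281474976710656 → NEW=0, ERR=24652790954407783/281474976710656
(4,5): OLD=1096243016152235633/4503599627370496 → NEW=255, ERR=-52174888827240847/4503599627370496
(5,0): OLD=33315642527243/549755813888 → NEW=0, ERR=33315642527243/549755813888
(5,1): OLD=2650804634107067/17592186044416 → NEW=255, ERR=-1835202807219013/17592186044416
(5,2): OLD=13676215213403065/140737488355328 → NEW=0, ERR=13676215213403065/140737488355328
(5,3): OLD=871725865634939523/4503599627370496 → NEW=255, ERR=-276692039344536957/4503599627370496
(5,4): OLD=1703905107420912259/9007199254740992 → NEW=255, ERR=-592930702538040701/9007199254740992
(5,5): OLD=29407233950025062111/144115188075855872 → NEW=255, ERR=-7342139009318185249/144115188075855872
Row 0: ..#.##
Row 1: ..####
Row 2: .#..##
Row 3: ..####
Row 4: ...#.#
Row 5: .#.###

Answer: ..#.##
..####
.#..##
..####
...#.#
.#.###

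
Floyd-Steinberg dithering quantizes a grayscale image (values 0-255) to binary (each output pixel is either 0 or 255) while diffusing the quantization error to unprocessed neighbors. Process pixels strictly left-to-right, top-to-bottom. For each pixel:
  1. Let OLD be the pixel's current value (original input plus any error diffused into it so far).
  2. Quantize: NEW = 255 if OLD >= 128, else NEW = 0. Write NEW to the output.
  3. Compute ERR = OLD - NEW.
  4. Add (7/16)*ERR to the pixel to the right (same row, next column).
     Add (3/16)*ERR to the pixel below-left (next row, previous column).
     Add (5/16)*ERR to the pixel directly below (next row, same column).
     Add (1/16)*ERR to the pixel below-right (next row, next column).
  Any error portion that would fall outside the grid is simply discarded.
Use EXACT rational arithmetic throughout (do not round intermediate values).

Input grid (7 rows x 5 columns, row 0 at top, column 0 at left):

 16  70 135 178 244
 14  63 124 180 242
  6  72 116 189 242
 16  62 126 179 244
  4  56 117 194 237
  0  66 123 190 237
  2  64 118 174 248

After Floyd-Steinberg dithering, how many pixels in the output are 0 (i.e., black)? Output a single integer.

Answer: 18

Derivation:
(0,0): OLD=16 → NEW=0, ERR=16
(0,1): OLD=77 → NEW=0, ERR=77
(0,2): OLD=2699/16 → NEW=255, ERR=-1381/16
(0,3): OLD=35901/256 → NEW=255, ERR=-29379/256
(0,4): OLD=793771/4096 → NEW=255, ERR=-250709/4096
(1,0): OLD=535/16 → NEW=0, ERR=535/16
(1,1): OLD=11073/128 → NEW=0, ERR=11073/128
(1,2): OLD=484021/4096 → NEW=0, ERR=484021/4096
(1,3): OLD=2932161/16384 → NEW=255, ERR=-1245759/16384
(1,4): OLD=47824099/262144 → NEW=255, ERR=-19022621/262144
(2,0): OLD=66907/2048 → NEW=0, ERR=66907/2048
(2,1): OLD=9015993/65536 → NEW=255, ERR=-7695687/65536
(2,2): OLD=97206955/1048576 → NEW=0, ERR=97206955/1048576
(2,3): OLD=3348337553/16777216 → NEW=255, ERR=-929852527/16777216
(2,4): OLD=51089516727/268435456 → NEW=255, ERR=-17361524553/268435456
(3,0): OLD=4395275/1048576 → NEW=0, ERR=4395275/1048576
(3,1): OLD=390588303/8388608 → NEW=0, ERR=390588303/8388608
(3,2): OLD=42308006645/268435456 → NEW=255, ERR=-26143034635/268435456
(3,3): OLD=60526263525/536870912 → NEW=0, ERR=60526263525/536870912
(3,4): OLD=2316257358729/8589934592 → NEW=255, ERR=125824037769/8589934592
(4,0): OLD=1884446821/134217728 → NEW=0, ERR=1884446821/134217728
(4,1): OLD=252090639045/4294967296 → NEW=0, ERR=252090639045/4294967296
(4,2): OLD=9365982016363/68719476736 → NEW=255, ERR=-8157484551317/68719476736
(4,3): OLD=191266832625221/1099511627776 → NEW=255, ERR=-89108632457659/1099511627776
(4,4): OLD=3750072837194339/17592186044416 → NEW=255, ERR=-735934604131741/17592186044416
(5,0): OLD=1057783408495/68719476736 → NEW=0, ERR=1057783408495/68719476736
(5,1): OLD=38315942767341/549755813888 → NEW=0, ERR=38315942767341/549755813888
(5,2): OLD=1844872624323125/17592186044416 → NEW=0, ERR=1844872624323125/17592186044416
(5,3): OLD=13742385872785355/70368744177664 → NEW=255, ERR=-4201643892518965/70368744177664
(5,4): OLD=217005126114144137/1125899906842624 → NEW=255, ERR=-70099350130724983/1125899906842624
(6,0): OLD=174851350686239/8796093022208 → NEW=0, ERR=174851350686239/8796093022208
(6,1): OLD=32398278687407985/281474976710656 → NEW=0, ERR=32398278687407985/281474976710656
(6,2): OLD=875000552774075435/4503599627370496 → NEW=255, ERR=-273417352205401045/4503599627370496
(6,3): OLD=8910669041813604953/72057594037927936 → NEW=0, ERR=8910669041813604953/72057594037927936
(6,4): OLD=321564941047421869999/1152921504606846976 → NEW=255, ERR=27569957372675891119/1152921504606846976
Output grid:
  Row 0: ..###  (2 black, running=2)
  Row 1: ...##  (3 black, running=5)
  Row 2: .#.##  (2 black, running=7)
  Row 3: ..#.#  (3 black, running=10)
  Row 4: ..###  (2 black, running=12)
  Row 5: ...##  (3 black, running=15)
  Row 6: ..#.#  (3 black, running=18)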